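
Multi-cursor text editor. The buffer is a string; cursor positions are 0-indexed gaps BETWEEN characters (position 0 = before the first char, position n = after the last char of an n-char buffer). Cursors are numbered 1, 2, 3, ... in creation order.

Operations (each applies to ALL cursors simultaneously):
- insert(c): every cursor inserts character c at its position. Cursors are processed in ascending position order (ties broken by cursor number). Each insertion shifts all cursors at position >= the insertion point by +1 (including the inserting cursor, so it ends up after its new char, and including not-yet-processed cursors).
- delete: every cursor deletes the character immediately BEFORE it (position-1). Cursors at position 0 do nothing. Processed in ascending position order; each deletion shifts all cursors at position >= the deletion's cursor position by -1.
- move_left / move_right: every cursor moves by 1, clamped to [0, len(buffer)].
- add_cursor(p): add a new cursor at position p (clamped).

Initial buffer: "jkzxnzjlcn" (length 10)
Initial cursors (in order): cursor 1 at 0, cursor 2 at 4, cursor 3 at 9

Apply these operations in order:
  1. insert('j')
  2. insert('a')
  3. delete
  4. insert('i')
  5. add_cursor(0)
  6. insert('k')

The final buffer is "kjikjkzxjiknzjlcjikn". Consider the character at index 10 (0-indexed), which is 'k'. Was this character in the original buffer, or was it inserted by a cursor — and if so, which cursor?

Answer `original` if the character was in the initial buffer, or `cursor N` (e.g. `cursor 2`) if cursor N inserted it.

After op 1 (insert('j')): buffer="jjkzxjnzjlcjn" (len 13), cursors c1@1 c2@6 c3@12, authorship 1....2.....3.
After op 2 (insert('a')): buffer="jajkzxjanzjlcjan" (len 16), cursors c1@2 c2@8 c3@15, authorship 11....22.....33.
After op 3 (delete): buffer="jjkzxjnzjlcjn" (len 13), cursors c1@1 c2@6 c3@12, authorship 1....2.....3.
After op 4 (insert('i')): buffer="jijkzxjinzjlcjin" (len 16), cursors c1@2 c2@8 c3@15, authorship 11....22.....33.
After op 5 (add_cursor(0)): buffer="jijkzxjinzjlcjin" (len 16), cursors c4@0 c1@2 c2@8 c3@15, authorship 11....22.....33.
After op 6 (insert('k')): buffer="kjikjkzxjiknzjlcjikn" (len 20), cursors c4@1 c1@4 c2@11 c3@19, authorship 4111....222.....333.
Authorship (.=original, N=cursor N): 4 1 1 1 . . . . 2 2 2 . . . . . 3 3 3 .
Index 10: author = 2

Answer: cursor 2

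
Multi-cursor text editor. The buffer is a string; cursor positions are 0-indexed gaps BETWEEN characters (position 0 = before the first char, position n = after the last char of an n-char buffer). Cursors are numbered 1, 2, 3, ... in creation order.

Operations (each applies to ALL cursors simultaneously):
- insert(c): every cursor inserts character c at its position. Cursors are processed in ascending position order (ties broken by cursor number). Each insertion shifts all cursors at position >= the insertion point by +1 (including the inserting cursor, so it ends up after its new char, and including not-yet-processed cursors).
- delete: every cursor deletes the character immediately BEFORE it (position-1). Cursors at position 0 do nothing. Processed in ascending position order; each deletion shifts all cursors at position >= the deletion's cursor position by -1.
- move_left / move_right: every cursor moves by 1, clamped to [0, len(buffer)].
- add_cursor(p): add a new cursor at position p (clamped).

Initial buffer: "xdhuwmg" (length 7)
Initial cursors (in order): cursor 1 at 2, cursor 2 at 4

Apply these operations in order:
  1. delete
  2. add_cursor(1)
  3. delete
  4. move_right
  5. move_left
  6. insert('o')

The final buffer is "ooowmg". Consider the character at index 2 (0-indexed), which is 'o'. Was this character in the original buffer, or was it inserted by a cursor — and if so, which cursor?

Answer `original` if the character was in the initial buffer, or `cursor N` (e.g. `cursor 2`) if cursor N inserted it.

Answer: cursor 3

Derivation:
After op 1 (delete): buffer="xhwmg" (len 5), cursors c1@1 c2@2, authorship .....
After op 2 (add_cursor(1)): buffer="xhwmg" (len 5), cursors c1@1 c3@1 c2@2, authorship .....
After op 3 (delete): buffer="wmg" (len 3), cursors c1@0 c2@0 c3@0, authorship ...
After op 4 (move_right): buffer="wmg" (len 3), cursors c1@1 c2@1 c3@1, authorship ...
After op 5 (move_left): buffer="wmg" (len 3), cursors c1@0 c2@0 c3@0, authorship ...
After op 6 (insert('o')): buffer="ooowmg" (len 6), cursors c1@3 c2@3 c3@3, authorship 123...
Authorship (.=original, N=cursor N): 1 2 3 . . .
Index 2: author = 3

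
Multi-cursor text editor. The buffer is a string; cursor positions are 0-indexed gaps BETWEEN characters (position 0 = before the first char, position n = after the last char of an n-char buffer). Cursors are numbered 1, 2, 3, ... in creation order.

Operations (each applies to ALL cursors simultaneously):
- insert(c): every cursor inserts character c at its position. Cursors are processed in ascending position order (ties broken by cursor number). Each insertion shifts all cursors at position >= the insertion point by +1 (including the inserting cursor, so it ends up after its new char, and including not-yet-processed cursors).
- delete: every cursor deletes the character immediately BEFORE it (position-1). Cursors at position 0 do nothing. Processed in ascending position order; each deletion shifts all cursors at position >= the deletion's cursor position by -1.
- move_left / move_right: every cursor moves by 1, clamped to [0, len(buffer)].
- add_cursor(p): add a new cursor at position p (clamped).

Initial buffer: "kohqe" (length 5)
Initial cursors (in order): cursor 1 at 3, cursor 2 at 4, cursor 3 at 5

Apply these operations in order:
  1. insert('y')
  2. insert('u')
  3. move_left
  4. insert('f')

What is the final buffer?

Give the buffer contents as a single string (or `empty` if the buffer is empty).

Answer: kohyfuqyfueyfu

Derivation:
After op 1 (insert('y')): buffer="kohyqyey" (len 8), cursors c1@4 c2@6 c3@8, authorship ...1.2.3
After op 2 (insert('u')): buffer="kohyuqyueyu" (len 11), cursors c1@5 c2@8 c3@11, authorship ...11.22.33
After op 3 (move_left): buffer="kohyuqyueyu" (len 11), cursors c1@4 c2@7 c3@10, authorship ...11.22.33
After op 4 (insert('f')): buffer="kohyfuqyfueyfu" (len 14), cursors c1@5 c2@9 c3@13, authorship ...111.222.333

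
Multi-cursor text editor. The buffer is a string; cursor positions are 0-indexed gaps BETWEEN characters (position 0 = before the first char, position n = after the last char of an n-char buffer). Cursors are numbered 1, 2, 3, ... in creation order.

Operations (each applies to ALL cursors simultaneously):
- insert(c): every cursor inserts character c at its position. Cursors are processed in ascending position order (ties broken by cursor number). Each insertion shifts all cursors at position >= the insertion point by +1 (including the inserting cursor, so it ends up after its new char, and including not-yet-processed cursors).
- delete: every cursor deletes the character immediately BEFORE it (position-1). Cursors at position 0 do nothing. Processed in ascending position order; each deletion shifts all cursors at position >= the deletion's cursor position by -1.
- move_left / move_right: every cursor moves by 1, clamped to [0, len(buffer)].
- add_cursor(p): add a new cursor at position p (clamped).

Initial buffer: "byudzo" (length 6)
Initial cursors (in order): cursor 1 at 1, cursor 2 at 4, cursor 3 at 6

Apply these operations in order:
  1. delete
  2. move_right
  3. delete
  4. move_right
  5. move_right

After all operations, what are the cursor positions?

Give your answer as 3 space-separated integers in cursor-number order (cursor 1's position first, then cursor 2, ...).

After op 1 (delete): buffer="yuz" (len 3), cursors c1@0 c2@2 c3@3, authorship ...
After op 2 (move_right): buffer="yuz" (len 3), cursors c1@1 c2@3 c3@3, authorship ...
After op 3 (delete): buffer="" (len 0), cursors c1@0 c2@0 c3@0, authorship 
After op 4 (move_right): buffer="" (len 0), cursors c1@0 c2@0 c3@0, authorship 
After op 5 (move_right): buffer="" (len 0), cursors c1@0 c2@0 c3@0, authorship 

Answer: 0 0 0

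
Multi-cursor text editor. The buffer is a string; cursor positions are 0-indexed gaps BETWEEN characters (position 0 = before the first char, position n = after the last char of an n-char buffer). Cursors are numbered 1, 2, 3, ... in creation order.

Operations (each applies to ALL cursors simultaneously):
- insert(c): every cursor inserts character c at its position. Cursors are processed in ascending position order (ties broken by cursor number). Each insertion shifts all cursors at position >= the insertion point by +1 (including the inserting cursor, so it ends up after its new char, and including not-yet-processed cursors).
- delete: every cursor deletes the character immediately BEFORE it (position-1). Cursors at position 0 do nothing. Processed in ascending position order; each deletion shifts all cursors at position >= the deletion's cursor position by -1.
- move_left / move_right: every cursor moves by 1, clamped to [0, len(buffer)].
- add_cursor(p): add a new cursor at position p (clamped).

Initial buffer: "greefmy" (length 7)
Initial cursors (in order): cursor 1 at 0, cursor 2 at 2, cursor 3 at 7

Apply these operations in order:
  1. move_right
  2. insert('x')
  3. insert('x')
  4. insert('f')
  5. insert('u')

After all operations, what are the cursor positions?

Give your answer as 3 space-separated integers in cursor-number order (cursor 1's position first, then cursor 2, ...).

After op 1 (move_right): buffer="greefmy" (len 7), cursors c1@1 c2@3 c3@7, authorship .......
After op 2 (insert('x')): buffer="gxrexefmyx" (len 10), cursors c1@2 c2@5 c3@10, authorship .1..2....3
After op 3 (insert('x')): buffer="gxxrexxefmyxx" (len 13), cursors c1@3 c2@7 c3@13, authorship .11..22....33
After op 4 (insert('f')): buffer="gxxfrexxfefmyxxf" (len 16), cursors c1@4 c2@9 c3@16, authorship .111..222....333
After op 5 (insert('u')): buffer="gxxfurexxfuefmyxxfu" (len 19), cursors c1@5 c2@11 c3@19, authorship .1111..2222....3333

Answer: 5 11 19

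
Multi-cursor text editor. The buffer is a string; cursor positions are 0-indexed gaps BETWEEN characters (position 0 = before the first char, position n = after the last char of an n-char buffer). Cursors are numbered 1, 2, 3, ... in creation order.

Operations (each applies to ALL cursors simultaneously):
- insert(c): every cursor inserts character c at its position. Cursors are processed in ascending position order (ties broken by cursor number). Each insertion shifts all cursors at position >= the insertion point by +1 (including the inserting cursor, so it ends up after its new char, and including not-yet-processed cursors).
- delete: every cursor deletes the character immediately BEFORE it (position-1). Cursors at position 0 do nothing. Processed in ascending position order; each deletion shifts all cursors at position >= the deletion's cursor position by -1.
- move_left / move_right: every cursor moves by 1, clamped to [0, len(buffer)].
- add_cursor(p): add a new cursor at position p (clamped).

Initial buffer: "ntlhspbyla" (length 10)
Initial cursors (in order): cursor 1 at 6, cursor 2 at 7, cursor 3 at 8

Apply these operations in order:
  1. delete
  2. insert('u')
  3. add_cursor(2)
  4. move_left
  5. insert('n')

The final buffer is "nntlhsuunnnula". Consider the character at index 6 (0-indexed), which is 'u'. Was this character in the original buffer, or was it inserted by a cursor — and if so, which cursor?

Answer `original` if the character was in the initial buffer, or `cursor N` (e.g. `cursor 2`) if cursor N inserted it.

After op 1 (delete): buffer="ntlhsla" (len 7), cursors c1@5 c2@5 c3@5, authorship .......
After op 2 (insert('u')): buffer="ntlhsuuula" (len 10), cursors c1@8 c2@8 c3@8, authorship .....123..
After op 3 (add_cursor(2)): buffer="ntlhsuuula" (len 10), cursors c4@2 c1@8 c2@8 c3@8, authorship .....123..
After op 4 (move_left): buffer="ntlhsuuula" (len 10), cursors c4@1 c1@7 c2@7 c3@7, authorship .....123..
After op 5 (insert('n')): buffer="nntlhsuunnnula" (len 14), cursors c4@2 c1@11 c2@11 c3@11, authorship .4....121233..
Authorship (.=original, N=cursor N): . 4 . . . . 1 2 1 2 3 3 . .
Index 6: author = 1

Answer: cursor 1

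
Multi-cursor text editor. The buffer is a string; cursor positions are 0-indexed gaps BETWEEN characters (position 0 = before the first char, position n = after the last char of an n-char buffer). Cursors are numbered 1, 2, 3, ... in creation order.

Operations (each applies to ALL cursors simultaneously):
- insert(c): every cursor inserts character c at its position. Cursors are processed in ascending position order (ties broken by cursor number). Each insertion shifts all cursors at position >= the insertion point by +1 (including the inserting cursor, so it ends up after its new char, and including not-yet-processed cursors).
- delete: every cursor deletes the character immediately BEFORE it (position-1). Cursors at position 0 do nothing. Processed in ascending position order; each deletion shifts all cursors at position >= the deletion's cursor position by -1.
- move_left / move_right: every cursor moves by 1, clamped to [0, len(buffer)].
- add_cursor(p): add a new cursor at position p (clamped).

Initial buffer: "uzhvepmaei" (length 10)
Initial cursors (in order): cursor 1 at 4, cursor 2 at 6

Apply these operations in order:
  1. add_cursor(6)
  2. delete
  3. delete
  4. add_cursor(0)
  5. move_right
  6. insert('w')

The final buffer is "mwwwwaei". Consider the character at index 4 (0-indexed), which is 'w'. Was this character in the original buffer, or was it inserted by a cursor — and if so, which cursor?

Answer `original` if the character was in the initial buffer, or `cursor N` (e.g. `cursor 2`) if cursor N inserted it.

Answer: cursor 4

Derivation:
After op 1 (add_cursor(6)): buffer="uzhvepmaei" (len 10), cursors c1@4 c2@6 c3@6, authorship ..........
After op 2 (delete): buffer="uzhmaei" (len 7), cursors c1@3 c2@3 c3@3, authorship .......
After op 3 (delete): buffer="maei" (len 4), cursors c1@0 c2@0 c3@0, authorship ....
After op 4 (add_cursor(0)): buffer="maei" (len 4), cursors c1@0 c2@0 c3@0 c4@0, authorship ....
After op 5 (move_right): buffer="maei" (len 4), cursors c1@1 c2@1 c3@1 c4@1, authorship ....
After op 6 (insert('w')): buffer="mwwwwaei" (len 8), cursors c1@5 c2@5 c3@5 c4@5, authorship .1234...
Authorship (.=original, N=cursor N): . 1 2 3 4 . . .
Index 4: author = 4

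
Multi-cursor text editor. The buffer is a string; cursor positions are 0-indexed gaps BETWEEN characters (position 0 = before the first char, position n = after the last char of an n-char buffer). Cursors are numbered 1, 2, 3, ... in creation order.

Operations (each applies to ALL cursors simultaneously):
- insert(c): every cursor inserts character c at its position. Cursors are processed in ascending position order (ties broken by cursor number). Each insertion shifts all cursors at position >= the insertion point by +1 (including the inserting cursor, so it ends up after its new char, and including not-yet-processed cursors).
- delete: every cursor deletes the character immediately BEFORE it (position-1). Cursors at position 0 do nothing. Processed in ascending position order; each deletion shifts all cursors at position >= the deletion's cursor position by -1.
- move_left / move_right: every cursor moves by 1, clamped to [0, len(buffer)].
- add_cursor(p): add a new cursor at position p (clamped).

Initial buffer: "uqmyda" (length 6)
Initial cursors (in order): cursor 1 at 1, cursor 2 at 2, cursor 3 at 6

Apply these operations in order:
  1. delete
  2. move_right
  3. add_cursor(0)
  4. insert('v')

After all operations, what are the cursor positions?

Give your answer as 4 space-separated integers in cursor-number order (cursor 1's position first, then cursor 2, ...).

Answer: 4 4 7 1

Derivation:
After op 1 (delete): buffer="myd" (len 3), cursors c1@0 c2@0 c3@3, authorship ...
After op 2 (move_right): buffer="myd" (len 3), cursors c1@1 c2@1 c3@3, authorship ...
After op 3 (add_cursor(0)): buffer="myd" (len 3), cursors c4@0 c1@1 c2@1 c3@3, authorship ...
After op 4 (insert('v')): buffer="vmvvydv" (len 7), cursors c4@1 c1@4 c2@4 c3@7, authorship 4.12..3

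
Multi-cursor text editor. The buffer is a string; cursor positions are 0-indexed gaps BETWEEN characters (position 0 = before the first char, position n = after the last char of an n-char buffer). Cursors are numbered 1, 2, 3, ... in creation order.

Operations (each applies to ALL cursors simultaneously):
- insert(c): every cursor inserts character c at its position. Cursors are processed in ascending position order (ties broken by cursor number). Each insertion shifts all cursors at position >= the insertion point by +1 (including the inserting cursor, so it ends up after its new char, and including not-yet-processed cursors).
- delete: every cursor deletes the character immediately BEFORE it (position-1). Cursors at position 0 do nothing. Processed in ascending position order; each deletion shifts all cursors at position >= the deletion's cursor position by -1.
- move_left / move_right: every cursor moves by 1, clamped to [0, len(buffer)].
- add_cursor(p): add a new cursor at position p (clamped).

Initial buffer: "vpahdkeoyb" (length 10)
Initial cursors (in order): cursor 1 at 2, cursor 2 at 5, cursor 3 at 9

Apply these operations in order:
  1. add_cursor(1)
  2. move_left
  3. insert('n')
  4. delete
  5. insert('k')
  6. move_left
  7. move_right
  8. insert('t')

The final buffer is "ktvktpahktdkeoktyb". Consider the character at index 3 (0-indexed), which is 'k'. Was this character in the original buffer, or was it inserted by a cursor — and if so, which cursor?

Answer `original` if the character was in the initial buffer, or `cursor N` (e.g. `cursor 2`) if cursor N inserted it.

After op 1 (add_cursor(1)): buffer="vpahdkeoyb" (len 10), cursors c4@1 c1@2 c2@5 c3@9, authorship ..........
After op 2 (move_left): buffer="vpahdkeoyb" (len 10), cursors c4@0 c1@1 c2@4 c3@8, authorship ..........
After op 3 (insert('n')): buffer="nvnpahndkeonyb" (len 14), cursors c4@1 c1@3 c2@7 c3@12, authorship 4.1...2....3..
After op 4 (delete): buffer="vpahdkeoyb" (len 10), cursors c4@0 c1@1 c2@4 c3@8, authorship ..........
After op 5 (insert('k')): buffer="kvkpahkdkeokyb" (len 14), cursors c4@1 c1@3 c2@7 c3@12, authorship 4.1...2....3..
After op 6 (move_left): buffer="kvkpahkdkeokyb" (len 14), cursors c4@0 c1@2 c2@6 c3@11, authorship 4.1...2....3..
After op 7 (move_right): buffer="kvkpahkdkeokyb" (len 14), cursors c4@1 c1@3 c2@7 c3@12, authorship 4.1...2....3..
After op 8 (insert('t')): buffer="ktvktpahktdkeoktyb" (len 18), cursors c4@2 c1@5 c2@10 c3@16, authorship 44.11...22....33..
Authorship (.=original, N=cursor N): 4 4 . 1 1 . . . 2 2 . . . . 3 3 . .
Index 3: author = 1

Answer: cursor 1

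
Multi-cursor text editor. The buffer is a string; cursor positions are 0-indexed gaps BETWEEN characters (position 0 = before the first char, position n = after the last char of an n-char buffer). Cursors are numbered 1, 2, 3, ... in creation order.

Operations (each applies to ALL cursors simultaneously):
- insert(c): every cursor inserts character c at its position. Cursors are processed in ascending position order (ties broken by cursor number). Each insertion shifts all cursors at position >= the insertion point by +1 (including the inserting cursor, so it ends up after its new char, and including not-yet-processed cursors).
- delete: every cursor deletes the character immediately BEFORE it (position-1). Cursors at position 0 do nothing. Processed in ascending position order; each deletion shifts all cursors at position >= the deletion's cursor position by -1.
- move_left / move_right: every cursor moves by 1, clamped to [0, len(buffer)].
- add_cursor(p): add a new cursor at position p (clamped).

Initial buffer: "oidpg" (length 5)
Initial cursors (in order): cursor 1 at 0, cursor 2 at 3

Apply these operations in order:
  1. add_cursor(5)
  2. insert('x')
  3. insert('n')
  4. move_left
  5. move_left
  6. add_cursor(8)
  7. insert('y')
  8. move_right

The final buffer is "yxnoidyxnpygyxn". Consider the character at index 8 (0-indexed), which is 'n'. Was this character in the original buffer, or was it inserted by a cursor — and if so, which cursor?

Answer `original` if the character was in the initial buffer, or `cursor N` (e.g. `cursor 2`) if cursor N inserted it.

Answer: cursor 2

Derivation:
After op 1 (add_cursor(5)): buffer="oidpg" (len 5), cursors c1@0 c2@3 c3@5, authorship .....
After op 2 (insert('x')): buffer="xoidxpgx" (len 8), cursors c1@1 c2@5 c3@8, authorship 1...2..3
After op 3 (insert('n')): buffer="xnoidxnpgxn" (len 11), cursors c1@2 c2@7 c3@11, authorship 11...22..33
After op 4 (move_left): buffer="xnoidxnpgxn" (len 11), cursors c1@1 c2@6 c3@10, authorship 11...22..33
After op 5 (move_left): buffer="xnoidxnpgxn" (len 11), cursors c1@0 c2@5 c3@9, authorship 11...22..33
After op 6 (add_cursor(8)): buffer="xnoidxnpgxn" (len 11), cursors c1@0 c2@5 c4@8 c3@9, authorship 11...22..33
After op 7 (insert('y')): buffer="yxnoidyxnpygyxn" (len 15), cursors c1@1 c2@7 c4@11 c3@13, authorship 111...222.4.333
After op 8 (move_right): buffer="yxnoidyxnpygyxn" (len 15), cursors c1@2 c2@8 c4@12 c3@14, authorship 111...222.4.333
Authorship (.=original, N=cursor N): 1 1 1 . . . 2 2 2 . 4 . 3 3 3
Index 8: author = 2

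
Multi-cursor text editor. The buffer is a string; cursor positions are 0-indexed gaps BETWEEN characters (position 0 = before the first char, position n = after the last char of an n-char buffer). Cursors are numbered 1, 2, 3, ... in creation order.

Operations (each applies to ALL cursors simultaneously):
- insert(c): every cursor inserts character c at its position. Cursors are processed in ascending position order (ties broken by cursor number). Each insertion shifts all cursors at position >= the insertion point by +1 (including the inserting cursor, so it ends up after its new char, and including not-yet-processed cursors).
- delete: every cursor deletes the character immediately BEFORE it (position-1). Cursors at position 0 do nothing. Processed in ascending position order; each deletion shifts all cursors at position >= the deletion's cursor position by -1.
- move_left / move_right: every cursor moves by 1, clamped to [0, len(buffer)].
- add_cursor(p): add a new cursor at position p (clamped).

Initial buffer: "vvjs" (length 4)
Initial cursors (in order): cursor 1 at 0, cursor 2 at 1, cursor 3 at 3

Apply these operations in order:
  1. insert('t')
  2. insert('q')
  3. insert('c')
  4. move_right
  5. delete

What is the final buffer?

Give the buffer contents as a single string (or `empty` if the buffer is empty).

After op 1 (insert('t')): buffer="tvtvjts" (len 7), cursors c1@1 c2@3 c3@6, authorship 1.2..3.
After op 2 (insert('q')): buffer="tqvtqvjtqs" (len 10), cursors c1@2 c2@5 c3@9, authorship 11.22..33.
After op 3 (insert('c')): buffer="tqcvtqcvjtqcs" (len 13), cursors c1@3 c2@7 c3@12, authorship 111.222..333.
After op 4 (move_right): buffer="tqcvtqcvjtqcs" (len 13), cursors c1@4 c2@8 c3@13, authorship 111.222..333.
After op 5 (delete): buffer="tqctqcjtqc" (len 10), cursors c1@3 c2@6 c3@10, authorship 111222.333

Answer: tqctqcjtqc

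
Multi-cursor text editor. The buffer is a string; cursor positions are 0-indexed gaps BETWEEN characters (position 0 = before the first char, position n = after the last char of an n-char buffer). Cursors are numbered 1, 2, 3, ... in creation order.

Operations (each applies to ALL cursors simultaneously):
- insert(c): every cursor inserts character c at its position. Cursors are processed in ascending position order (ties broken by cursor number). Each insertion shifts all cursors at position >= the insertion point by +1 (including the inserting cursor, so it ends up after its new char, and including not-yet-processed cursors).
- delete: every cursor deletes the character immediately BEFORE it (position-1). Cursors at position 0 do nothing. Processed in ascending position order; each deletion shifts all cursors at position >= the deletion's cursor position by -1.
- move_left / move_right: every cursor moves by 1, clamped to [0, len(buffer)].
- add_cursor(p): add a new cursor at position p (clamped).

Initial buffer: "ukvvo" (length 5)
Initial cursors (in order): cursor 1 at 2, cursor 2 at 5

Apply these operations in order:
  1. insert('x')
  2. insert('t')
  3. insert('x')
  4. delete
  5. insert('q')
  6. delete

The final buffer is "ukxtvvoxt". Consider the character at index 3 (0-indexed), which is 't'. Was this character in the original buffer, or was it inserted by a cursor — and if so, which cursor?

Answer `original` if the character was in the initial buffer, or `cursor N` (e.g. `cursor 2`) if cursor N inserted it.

After op 1 (insert('x')): buffer="ukxvvox" (len 7), cursors c1@3 c2@7, authorship ..1...2
After op 2 (insert('t')): buffer="ukxtvvoxt" (len 9), cursors c1@4 c2@9, authorship ..11...22
After op 3 (insert('x')): buffer="ukxtxvvoxtx" (len 11), cursors c1@5 c2@11, authorship ..111...222
After op 4 (delete): buffer="ukxtvvoxt" (len 9), cursors c1@4 c2@9, authorship ..11...22
After op 5 (insert('q')): buffer="ukxtqvvoxtq" (len 11), cursors c1@5 c2@11, authorship ..111...222
After op 6 (delete): buffer="ukxtvvoxt" (len 9), cursors c1@4 c2@9, authorship ..11...22
Authorship (.=original, N=cursor N): . . 1 1 . . . 2 2
Index 3: author = 1

Answer: cursor 1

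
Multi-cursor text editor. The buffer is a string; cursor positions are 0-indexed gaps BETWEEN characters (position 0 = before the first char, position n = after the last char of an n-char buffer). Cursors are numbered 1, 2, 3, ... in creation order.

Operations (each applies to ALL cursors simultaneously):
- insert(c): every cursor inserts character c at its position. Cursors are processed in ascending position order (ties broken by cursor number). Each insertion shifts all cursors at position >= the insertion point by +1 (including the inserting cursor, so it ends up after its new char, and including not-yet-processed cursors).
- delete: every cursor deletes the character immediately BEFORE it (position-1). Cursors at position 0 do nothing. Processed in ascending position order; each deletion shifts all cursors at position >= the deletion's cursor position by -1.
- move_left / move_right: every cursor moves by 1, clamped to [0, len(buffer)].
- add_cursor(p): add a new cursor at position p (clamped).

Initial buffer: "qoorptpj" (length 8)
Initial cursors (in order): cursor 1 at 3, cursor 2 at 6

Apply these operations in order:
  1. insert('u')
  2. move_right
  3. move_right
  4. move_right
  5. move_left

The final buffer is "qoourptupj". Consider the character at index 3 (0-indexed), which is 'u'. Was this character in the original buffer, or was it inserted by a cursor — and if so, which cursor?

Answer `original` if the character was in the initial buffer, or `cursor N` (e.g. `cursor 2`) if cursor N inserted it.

Answer: cursor 1

Derivation:
After op 1 (insert('u')): buffer="qoourptupj" (len 10), cursors c1@4 c2@8, authorship ...1...2..
After op 2 (move_right): buffer="qoourptupj" (len 10), cursors c1@5 c2@9, authorship ...1...2..
After op 3 (move_right): buffer="qoourptupj" (len 10), cursors c1@6 c2@10, authorship ...1...2..
After op 4 (move_right): buffer="qoourptupj" (len 10), cursors c1@7 c2@10, authorship ...1...2..
After op 5 (move_left): buffer="qoourptupj" (len 10), cursors c1@6 c2@9, authorship ...1...2..
Authorship (.=original, N=cursor N): . . . 1 . . . 2 . .
Index 3: author = 1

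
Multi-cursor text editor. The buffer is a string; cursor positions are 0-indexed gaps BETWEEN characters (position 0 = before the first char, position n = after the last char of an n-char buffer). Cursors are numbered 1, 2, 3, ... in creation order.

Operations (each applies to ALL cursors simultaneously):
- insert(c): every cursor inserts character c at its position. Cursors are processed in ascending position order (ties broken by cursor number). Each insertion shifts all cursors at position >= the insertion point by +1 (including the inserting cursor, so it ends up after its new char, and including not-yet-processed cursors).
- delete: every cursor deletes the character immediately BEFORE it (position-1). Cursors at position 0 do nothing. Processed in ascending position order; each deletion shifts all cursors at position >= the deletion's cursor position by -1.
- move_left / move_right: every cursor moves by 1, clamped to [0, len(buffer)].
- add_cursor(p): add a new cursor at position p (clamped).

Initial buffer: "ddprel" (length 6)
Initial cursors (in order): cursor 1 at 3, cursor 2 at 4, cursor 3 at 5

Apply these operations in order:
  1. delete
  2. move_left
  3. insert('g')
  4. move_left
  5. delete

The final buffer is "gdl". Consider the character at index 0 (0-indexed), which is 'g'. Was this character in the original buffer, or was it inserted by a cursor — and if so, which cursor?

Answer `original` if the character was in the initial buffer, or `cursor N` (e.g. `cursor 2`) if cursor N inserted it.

Answer: cursor 3

Derivation:
After op 1 (delete): buffer="ddl" (len 3), cursors c1@2 c2@2 c3@2, authorship ...
After op 2 (move_left): buffer="ddl" (len 3), cursors c1@1 c2@1 c3@1, authorship ...
After op 3 (insert('g')): buffer="dgggdl" (len 6), cursors c1@4 c2@4 c3@4, authorship .123..
After op 4 (move_left): buffer="dgggdl" (len 6), cursors c1@3 c2@3 c3@3, authorship .123..
After op 5 (delete): buffer="gdl" (len 3), cursors c1@0 c2@0 c3@0, authorship 3..
Authorship (.=original, N=cursor N): 3 . .
Index 0: author = 3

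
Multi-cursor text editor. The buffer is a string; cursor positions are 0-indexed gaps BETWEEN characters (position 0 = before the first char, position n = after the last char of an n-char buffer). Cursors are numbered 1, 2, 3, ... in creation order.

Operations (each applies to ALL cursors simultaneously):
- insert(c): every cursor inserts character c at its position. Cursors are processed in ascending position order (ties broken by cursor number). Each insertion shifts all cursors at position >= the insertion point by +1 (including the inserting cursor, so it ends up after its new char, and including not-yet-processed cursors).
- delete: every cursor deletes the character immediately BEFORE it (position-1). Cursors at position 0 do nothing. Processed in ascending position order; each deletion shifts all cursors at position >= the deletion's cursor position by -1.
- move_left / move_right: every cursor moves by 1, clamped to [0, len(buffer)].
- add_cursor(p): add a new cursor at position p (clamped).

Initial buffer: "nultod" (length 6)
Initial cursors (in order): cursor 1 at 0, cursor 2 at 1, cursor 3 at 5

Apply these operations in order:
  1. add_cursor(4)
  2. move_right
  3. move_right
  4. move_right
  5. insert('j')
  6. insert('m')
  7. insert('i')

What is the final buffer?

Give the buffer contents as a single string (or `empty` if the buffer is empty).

Answer: nuljmitjmiodjjmmii

Derivation:
After op 1 (add_cursor(4)): buffer="nultod" (len 6), cursors c1@0 c2@1 c4@4 c3@5, authorship ......
After op 2 (move_right): buffer="nultod" (len 6), cursors c1@1 c2@2 c4@5 c3@6, authorship ......
After op 3 (move_right): buffer="nultod" (len 6), cursors c1@2 c2@3 c3@6 c4@6, authorship ......
After op 4 (move_right): buffer="nultod" (len 6), cursors c1@3 c2@4 c3@6 c4@6, authorship ......
After op 5 (insert('j')): buffer="nuljtjodjj" (len 10), cursors c1@4 c2@6 c3@10 c4@10, authorship ...1.2..34
After op 6 (insert('m')): buffer="nuljmtjmodjjmm" (len 14), cursors c1@5 c2@8 c3@14 c4@14, authorship ...11.22..3434
After op 7 (insert('i')): buffer="nuljmitjmiodjjmmii" (len 18), cursors c1@6 c2@10 c3@18 c4@18, authorship ...111.222..343434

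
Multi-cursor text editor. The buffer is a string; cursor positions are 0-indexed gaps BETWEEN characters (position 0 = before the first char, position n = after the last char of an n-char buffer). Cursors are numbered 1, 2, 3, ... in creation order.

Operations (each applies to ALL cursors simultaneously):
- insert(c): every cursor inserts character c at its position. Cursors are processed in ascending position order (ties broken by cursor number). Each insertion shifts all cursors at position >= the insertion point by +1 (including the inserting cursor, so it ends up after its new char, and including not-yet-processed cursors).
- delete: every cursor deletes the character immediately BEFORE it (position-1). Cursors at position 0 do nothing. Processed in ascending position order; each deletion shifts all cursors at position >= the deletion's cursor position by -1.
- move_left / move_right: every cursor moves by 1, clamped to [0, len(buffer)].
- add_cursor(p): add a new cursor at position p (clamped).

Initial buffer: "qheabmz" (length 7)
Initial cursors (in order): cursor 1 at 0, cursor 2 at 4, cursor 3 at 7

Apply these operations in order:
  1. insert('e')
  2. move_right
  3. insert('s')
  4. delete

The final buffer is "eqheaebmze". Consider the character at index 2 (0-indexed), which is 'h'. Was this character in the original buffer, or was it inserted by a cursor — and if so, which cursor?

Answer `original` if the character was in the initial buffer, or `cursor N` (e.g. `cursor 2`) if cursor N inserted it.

After op 1 (insert('e')): buffer="eqheaebmze" (len 10), cursors c1@1 c2@6 c3@10, authorship 1....2...3
After op 2 (move_right): buffer="eqheaebmze" (len 10), cursors c1@2 c2@7 c3@10, authorship 1....2...3
After op 3 (insert('s')): buffer="eqsheaebsmzes" (len 13), cursors c1@3 c2@9 c3@13, authorship 1.1...2.2..33
After op 4 (delete): buffer="eqheaebmze" (len 10), cursors c1@2 c2@7 c3@10, authorship 1....2...3
Authorship (.=original, N=cursor N): 1 . . . . 2 . . . 3
Index 2: author = original

Answer: original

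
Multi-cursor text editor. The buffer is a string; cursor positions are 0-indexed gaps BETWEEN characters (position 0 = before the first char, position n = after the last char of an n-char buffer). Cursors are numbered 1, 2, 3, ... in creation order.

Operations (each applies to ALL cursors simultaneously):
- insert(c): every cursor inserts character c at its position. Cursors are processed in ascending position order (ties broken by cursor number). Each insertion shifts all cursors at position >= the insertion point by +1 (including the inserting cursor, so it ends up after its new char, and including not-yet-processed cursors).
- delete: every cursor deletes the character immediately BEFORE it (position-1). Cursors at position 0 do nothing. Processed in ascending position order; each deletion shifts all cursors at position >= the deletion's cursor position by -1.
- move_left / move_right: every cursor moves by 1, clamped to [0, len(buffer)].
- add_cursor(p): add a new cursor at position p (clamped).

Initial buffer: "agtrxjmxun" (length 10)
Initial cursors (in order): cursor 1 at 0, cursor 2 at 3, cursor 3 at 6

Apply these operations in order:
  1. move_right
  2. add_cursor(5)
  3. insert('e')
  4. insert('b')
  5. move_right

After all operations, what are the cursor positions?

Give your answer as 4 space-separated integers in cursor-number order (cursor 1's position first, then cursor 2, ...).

Answer: 4 9 16 12

Derivation:
After op 1 (move_right): buffer="agtrxjmxun" (len 10), cursors c1@1 c2@4 c3@7, authorship ..........
After op 2 (add_cursor(5)): buffer="agtrxjmxun" (len 10), cursors c1@1 c2@4 c4@5 c3@7, authorship ..........
After op 3 (insert('e')): buffer="aegtrexejmexun" (len 14), cursors c1@2 c2@6 c4@8 c3@11, authorship .1...2.4..3...
After op 4 (insert('b')): buffer="aebgtrebxebjmebxun" (len 18), cursors c1@3 c2@8 c4@11 c3@15, authorship .11...22.44..33...
After op 5 (move_right): buffer="aebgtrebxebjmebxun" (len 18), cursors c1@4 c2@9 c4@12 c3@16, authorship .11...22.44..33...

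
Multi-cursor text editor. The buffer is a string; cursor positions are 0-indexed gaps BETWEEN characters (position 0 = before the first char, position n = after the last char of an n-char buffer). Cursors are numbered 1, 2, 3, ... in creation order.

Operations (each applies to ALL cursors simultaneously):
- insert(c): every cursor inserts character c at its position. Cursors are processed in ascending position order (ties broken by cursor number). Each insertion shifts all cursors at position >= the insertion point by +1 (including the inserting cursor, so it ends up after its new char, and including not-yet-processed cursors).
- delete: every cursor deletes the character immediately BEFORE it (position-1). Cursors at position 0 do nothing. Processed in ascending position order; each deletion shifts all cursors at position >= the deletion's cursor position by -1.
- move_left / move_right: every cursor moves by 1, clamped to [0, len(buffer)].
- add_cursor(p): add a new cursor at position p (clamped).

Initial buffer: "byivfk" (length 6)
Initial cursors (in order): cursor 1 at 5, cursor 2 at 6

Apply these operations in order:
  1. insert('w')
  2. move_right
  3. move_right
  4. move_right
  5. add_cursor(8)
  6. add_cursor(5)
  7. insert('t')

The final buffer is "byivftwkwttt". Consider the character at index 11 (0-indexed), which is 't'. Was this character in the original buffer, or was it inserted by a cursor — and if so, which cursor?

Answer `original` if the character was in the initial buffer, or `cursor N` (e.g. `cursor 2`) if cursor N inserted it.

After op 1 (insert('w')): buffer="byivfwkw" (len 8), cursors c1@6 c2@8, authorship .....1.2
After op 2 (move_right): buffer="byivfwkw" (len 8), cursors c1@7 c2@8, authorship .....1.2
After op 3 (move_right): buffer="byivfwkw" (len 8), cursors c1@8 c2@8, authorship .....1.2
After op 4 (move_right): buffer="byivfwkw" (len 8), cursors c1@8 c2@8, authorship .....1.2
After op 5 (add_cursor(8)): buffer="byivfwkw" (len 8), cursors c1@8 c2@8 c3@8, authorship .....1.2
After op 6 (add_cursor(5)): buffer="byivfwkw" (len 8), cursors c4@5 c1@8 c2@8 c3@8, authorship .....1.2
After op 7 (insert('t')): buffer="byivftwkwttt" (len 12), cursors c4@6 c1@12 c2@12 c3@12, authorship .....41.2123
Authorship (.=original, N=cursor N): . . . . . 4 1 . 2 1 2 3
Index 11: author = 3

Answer: cursor 3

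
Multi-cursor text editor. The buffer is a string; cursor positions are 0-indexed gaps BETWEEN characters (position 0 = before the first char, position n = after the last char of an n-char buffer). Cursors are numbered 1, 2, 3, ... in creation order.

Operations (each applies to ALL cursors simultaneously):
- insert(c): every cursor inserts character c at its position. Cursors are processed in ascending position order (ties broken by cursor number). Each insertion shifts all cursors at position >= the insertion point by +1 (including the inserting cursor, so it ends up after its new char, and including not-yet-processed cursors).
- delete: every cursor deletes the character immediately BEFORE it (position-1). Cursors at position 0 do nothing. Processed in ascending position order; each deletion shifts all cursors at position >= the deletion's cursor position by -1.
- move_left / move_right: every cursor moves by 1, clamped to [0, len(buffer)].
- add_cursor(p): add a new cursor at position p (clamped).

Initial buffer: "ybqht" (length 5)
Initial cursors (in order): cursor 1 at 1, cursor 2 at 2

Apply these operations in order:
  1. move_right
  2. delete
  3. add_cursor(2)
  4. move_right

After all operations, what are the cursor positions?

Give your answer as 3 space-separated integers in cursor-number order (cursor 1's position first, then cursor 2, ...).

Answer: 2 2 3

Derivation:
After op 1 (move_right): buffer="ybqht" (len 5), cursors c1@2 c2@3, authorship .....
After op 2 (delete): buffer="yht" (len 3), cursors c1@1 c2@1, authorship ...
After op 3 (add_cursor(2)): buffer="yht" (len 3), cursors c1@1 c2@1 c3@2, authorship ...
After op 4 (move_right): buffer="yht" (len 3), cursors c1@2 c2@2 c3@3, authorship ...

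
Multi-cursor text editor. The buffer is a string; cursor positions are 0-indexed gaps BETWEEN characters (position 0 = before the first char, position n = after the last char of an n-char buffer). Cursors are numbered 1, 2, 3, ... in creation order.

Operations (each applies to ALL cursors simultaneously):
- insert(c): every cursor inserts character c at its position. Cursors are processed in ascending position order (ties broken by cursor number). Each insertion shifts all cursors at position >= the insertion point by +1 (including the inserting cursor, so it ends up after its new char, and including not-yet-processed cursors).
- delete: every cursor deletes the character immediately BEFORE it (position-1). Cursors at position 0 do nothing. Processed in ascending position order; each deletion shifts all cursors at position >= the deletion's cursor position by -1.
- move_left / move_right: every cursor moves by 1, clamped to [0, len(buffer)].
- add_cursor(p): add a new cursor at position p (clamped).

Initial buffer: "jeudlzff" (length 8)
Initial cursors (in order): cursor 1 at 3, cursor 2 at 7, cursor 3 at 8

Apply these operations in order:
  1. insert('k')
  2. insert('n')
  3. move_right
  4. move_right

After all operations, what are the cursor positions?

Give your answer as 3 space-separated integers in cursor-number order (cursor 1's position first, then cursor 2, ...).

Answer: 7 13 14

Derivation:
After op 1 (insert('k')): buffer="jeukdlzfkfk" (len 11), cursors c1@4 c2@9 c3@11, authorship ...1....2.3
After op 2 (insert('n')): buffer="jeukndlzfknfkn" (len 14), cursors c1@5 c2@11 c3@14, authorship ...11....22.33
After op 3 (move_right): buffer="jeukndlzfknfkn" (len 14), cursors c1@6 c2@12 c3@14, authorship ...11....22.33
After op 4 (move_right): buffer="jeukndlzfknfkn" (len 14), cursors c1@7 c2@13 c3@14, authorship ...11....22.33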